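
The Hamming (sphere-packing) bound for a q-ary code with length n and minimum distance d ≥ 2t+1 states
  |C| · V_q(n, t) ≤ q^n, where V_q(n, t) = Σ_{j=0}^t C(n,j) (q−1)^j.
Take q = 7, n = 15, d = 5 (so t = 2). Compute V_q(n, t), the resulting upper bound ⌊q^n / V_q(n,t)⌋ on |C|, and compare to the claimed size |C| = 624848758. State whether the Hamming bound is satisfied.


V_q(n, t) = 3871, q^n = 4747561509943, Hamming bound = 1226443169, |C| = 624848758 ≤ bound (satisfied).

Step 1: Compute V_q(n, t) = Σ_{j=0}^2 C(n, j) (q−1)^j.
  j = 0: C(15,0)·(6)^0 = 1·1 = 1.
  j = 1: C(15,1)·(6)^1 = 15·6 = 90.
  j = 2: C(15,2)·(6)^2 = 105·36 = 3780.
  V_q(n, t) = 1 + 90 + 3780 = 3871.
Step 2: q^n = 7^15 = 4747561509943.
Step 3: Hamming bound ⌊q^n / V_q(n,t)⌋ = ⌊4747561509943/3871⌋ = 1226443169.
Step 4: Compare |C| = 624848758 to 1226443169: satisfied.
The claimed |C| lies below the Hamming bound.


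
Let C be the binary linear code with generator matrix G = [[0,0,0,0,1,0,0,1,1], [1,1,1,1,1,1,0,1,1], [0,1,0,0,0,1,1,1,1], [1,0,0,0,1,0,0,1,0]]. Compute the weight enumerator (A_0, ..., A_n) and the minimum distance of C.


Weight distribution: A_0 = 1, A_2 = 1, A_3 = 2, A_4 = 2, A_5 = 6, A_6 = 3, A_8 = 1. Minimum distance d = 2.

Enumerate all 2^4 = 16 messages m ∈ F_2^4.
For each, compute codeword c = mG in F_2^9, then tally its weight.
  m = 0000 → c = 000000000, weight = 0.
  m = 1000 → c = 000010011, weight = 3.
  m = 0100 → c = 111111011, weight = 8.
  m = 1100 → c = 111101000, weight = 5.
  m = 0010 → c = 010001111, weight = 5.
  m = 1010 → c = 010011100, weight = 4.
  m = 0110 → c = 101110100, weight = 5.
  m = 1110 → c = 101100111, weight = 6.
  m = 0001 → c = 100010010, weight = 3.
  m = 1001 → c = 100000001, weight = 2.
  m = 0101 → c = 011101001, weight = 5.
  m = 1101 → c = 011111010, weight = 6.
  m = 0011 → c = 110011101, weight = 6.
  m = 1011 → c = 110001110, weight = 5.
  m = 0111 → c = 001100110, weight = 4.
  m = 1111 → c = 001110101, weight = 5.
Tally weights:
  weight 0: 1 codewords.
  weight 2: 1 codewords.
  weight 3: 2 codewords.
  weight 4: 2 codewords.
  weight 5: 6 codewords.
  weight 6: 3 codewords.
  weight 8: 1 codewords.
Minimum distance d = smallest w > 0 with A_w > 0 = 2.
Sanity: Σ A_w = 16 = 2^4 = 16 ✓.


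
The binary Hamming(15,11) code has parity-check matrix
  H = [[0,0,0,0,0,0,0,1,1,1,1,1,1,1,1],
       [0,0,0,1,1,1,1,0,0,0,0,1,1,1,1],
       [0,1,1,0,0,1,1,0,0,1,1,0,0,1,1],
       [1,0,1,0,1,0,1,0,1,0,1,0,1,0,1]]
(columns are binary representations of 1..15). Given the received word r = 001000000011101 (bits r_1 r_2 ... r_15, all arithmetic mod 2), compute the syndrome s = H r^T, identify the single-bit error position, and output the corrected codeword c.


s = (0, 1, 1, 0)^T, error position = 6, corrected codeword c = 001001000011101

Compute s = H r^T mod 2 one row at a time:
  s_1 = 0 + 0 + 0 + 1 + 1 + 1 + 0 + 1 = 4 ≡ 0 (mod 2).
  s_2 = 0 + 0 + 0 + 0 + 1 + 1 + 0 + 1 = 3 ≡ 1 (mod 2).
  s_3 = 0 + 1 + 0 + 0 + 0 + 1 + 0 + 1 = 3 ≡ 1 (mod 2).
  s_4 = 0 + 1 + 0 + 0 + 0 + 1 + 1 + 1 = 4 ≡ 0 (mod 2).
s = (0, 1, 1, 0)^T — this equals column 6 of H (binary 0110), so error is at position 6.
Correct: flip bit 6 of r = 001000000011101 to get c = 001001000011101.


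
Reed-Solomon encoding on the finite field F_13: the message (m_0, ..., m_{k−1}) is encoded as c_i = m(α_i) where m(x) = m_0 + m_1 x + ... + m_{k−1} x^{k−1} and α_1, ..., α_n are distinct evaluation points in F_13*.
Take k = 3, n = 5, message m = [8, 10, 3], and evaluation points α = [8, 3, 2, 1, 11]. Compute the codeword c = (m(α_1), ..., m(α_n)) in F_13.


c = [7, 0, 1, 8, 0]

Message polynomial: m(x) = 8 + 10·x + 3·x^2 (mod 13).
For each evaluation point α_i, compute m(α_i) mod 13:
  α_1 = 8: Horner steps 3 → 8 → 7, so m(8) = 7.
  α_2 = 3: Horner steps 3 → 6 → 0, so m(3) = 0.
  α_3 = 2: Horner steps 3 → 3 → 1, so m(2) = 1.
  α_4 = 1: Horner steps 3 → 0 → 8, so m(1) = 8.
  α_5 = 11: Horner steps 3 → 4 → 0, so m(11) = 0.
Codeword c = [7, 0, 1, 8, 0] ∈ F_13^5.


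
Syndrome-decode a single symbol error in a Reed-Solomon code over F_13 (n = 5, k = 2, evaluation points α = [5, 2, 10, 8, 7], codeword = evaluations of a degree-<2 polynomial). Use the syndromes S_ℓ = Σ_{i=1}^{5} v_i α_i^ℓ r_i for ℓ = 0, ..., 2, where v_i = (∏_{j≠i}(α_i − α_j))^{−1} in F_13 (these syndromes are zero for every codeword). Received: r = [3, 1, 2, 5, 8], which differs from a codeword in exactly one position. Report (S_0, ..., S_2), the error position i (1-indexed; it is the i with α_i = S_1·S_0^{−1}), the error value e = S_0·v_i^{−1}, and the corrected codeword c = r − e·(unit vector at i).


S = (2, 1, 7), error at position 5, error magnitude e = 8, c = [3, 1, 2, 5, 0].

Step 1: column multipliers v_i = (∏_{j≠i}(α_i − α_j))^{−1} mod 13.
  i = 1 (α = 5): (5−2)(5−10)(5−8)(5−7) = 3·(−5)·(−3)·(−2) = −90 ≡ 1, so v_1 = 1^{−1} = 1 (mod 13).
  i = 2 (α = 2): (2−5)(2−10)(2−8)(2−7) = (−3)·(−8)·(−6)·(−5) = 720 ≡ 5, so v_2 = 5^{−1} = 8 (mod 13).
  i = 3 (α = 10): (10−5)(10−2)(10−8)(10−7) = 5·8·2·3 = 240 ≡ 6, so v_3 = 6^{−1} = 11 (mod 13).
  i = 4 (α = 8): (8−5)(8−2)(8−10)(8−7) = 3·6·(−2)·1 = −36 ≡ 3, so v_4 = 3^{−1} = 9 (mod 13).
  i = 5 (α = 7): (7−5)(7−2)(7−10)(7−8) = 2·5·(−3)·(−1) = 30 ≡ 4, so v_5 = 4^{−1} = 10 (mod 13).
  v = [1, 8, 11, 9, 10].
Step 2: syndromes of r = [3, 1, 2, 5, 8] (all sums mod 13).
  S_0 = Σ v_i r_i = 1·3 + 8·1 + 11·2 + 9·5 + 10·8 = 158 ≡ 2.
  S_1 = Σ v_i α_i r_i = 1·5·3 + 8·2·1 + 11·10·2 + 9·8·5 + 10·7·8 = 1171 ≡ 1.
  α_i^2 mod 13 = [12, 4, 9, 12, 10].
  S_2 = Σ v_i α_i^2 r_i = 1·12·3 + 8·4·1 + 11·9·2 + 9·12·5 + 10·10·8 = 1606 ≡ 7.
  S = (2, 1, 7) ≠ 0, so r is not a codeword (an error is present).
Step 3: locate the error. For a single error e at position i, S_ℓ = v_i·e·α_i^ℓ, so α_err = S_1/S_0.
  S_0^{−1} = 2^{−1} = 7 (mod 13), so α_err = 1·7 = 7 ≡ 7 = α_5. Error position i = 5.
  Consistency check: S_2/S_1 = 7·1 = 7 ≡ 7 = α_err ✓ (single-error assumption holds).
Step 4: error magnitude e = S_0/v_5 = S_0·∏_{j≠5}(α_5 − α_j) = 2·4 = 8 ≡ 8 (mod 13).
Step 5: correct position 5: c_5 = r_5 − e = 8 − 8 ≡ 0 (mod 13). Hence c = [3, 1, 2, 5, 0].
  Check: interpolating c through the α_i gives m(x) = 4 + 5·x (degree < 2) with m(α_i) = c_i for every i, so c is indeed a codeword.


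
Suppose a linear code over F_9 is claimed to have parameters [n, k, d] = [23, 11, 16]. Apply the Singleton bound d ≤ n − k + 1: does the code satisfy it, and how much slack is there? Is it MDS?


Singleton RHS = n − k + 1 = 13, slack = -3, bound violated (no such code; not MDS).

Singleton bound: d ≤ n − k + 1.
Here n = 23, k = 11, so n − k + 1 = 13.
Given d = 16, check d ≤ 13: NO.
Slack = (n − k + 1) − d = -3.
The slack is negative: d = 16 exceeds n − k + 1 = 13 by 3, so the Singleton bound is violated and no linear [23, 11, 16]_9 code can exist. In particular it is not MDS (MDS requires d = n − k + 1 exactly).
Description: the claimed parameters are [23, 11, 16]_9; such a code would be impossible (violates the Singleton bound).


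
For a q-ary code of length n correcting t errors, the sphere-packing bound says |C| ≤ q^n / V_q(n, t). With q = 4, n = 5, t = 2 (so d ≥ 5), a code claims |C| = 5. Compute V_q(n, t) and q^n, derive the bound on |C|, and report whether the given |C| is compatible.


V_q(n, t) = 106, q^n = 1024, Hamming bound = 9, |C| = 5 ≤ bound (satisfied).

Step 1: Compute V_q(n, t) = Σ_{j=0}^2 C(n, j) (q−1)^j.
  j = 0: C(5,0)·(3)^0 = 1·1 = 1.
  j = 1: C(5,1)·(3)^1 = 5·3 = 15.
  j = 2: C(5,2)·(3)^2 = 10·9 = 90.
  V_q(n, t) = 1 + 15 + 90 = 106.
Step 2: q^n = 4^5 = 1024.
Step 3: Hamming bound ⌊q^n / V_q(n,t)⌋ = ⌊1024/106⌋ = 9.
Step 4: Compare |C| = 5 to 9: satisfied.
The claimed |C| lies below the Hamming bound.


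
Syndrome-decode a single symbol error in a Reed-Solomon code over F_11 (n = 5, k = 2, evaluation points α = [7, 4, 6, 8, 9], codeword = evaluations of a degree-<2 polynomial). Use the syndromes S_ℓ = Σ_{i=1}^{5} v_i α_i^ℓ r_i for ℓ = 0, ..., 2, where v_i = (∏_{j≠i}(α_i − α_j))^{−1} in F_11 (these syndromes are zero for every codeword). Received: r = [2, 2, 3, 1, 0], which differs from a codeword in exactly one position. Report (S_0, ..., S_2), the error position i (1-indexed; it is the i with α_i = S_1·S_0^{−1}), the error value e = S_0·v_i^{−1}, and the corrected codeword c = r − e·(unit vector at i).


S = (3, 1, 4), error at position 2, error magnitude e = 8, c = [2, 5, 3, 1, 0].

Step 1: column multipliers v_i = (∏_{j≠i}(α_i − α_j))^{−1} mod 11.
  i = 1 (α = 7): (7−4)(7−6)(7−8)(7−9) = 3·1·(−1)·(−2) = 6 ≡ 6, so v_1 = 6^{−1} = 2 (mod 11).
  i = 2 (α = 4): (4−7)(4−6)(4−8)(4−9) = (−3)·(−2)·(−4)·(−5) = 120 ≡ 10, so v_2 = 10^{−1} = 10 (mod 11).
  i = 3 (α = 6): (6−7)(6−4)(6−8)(6−9) = (−1)·2·(−2)·(−3) = −12 ≡ 10, so v_3 = 10^{−1} = 10 (mod 11).
  i = 4 (α = 8): (8−7)(8−4)(8−6)(8−9) = 1·4·2·(−1) = −8 ≡ 3, so v_4 = 3^{−1} = 4 (mod 11).
  i = 5 (α = 9): (9−7)(9−4)(9−6)(9−8) = 2·5·3·1 = 30 ≡ 8, so v_5 = 8^{−1} = 7 (mod 11).
  v = [2, 10, 10, 4, 7].
Step 2: syndromes of r = [2, 2, 3, 1, 0] (all sums mod 11).
  S_0 = Σ v_i r_i = 2·2 + 10·2 + 10·3 + 4·1 + 7·0 = 58 ≡ 3.
  S_1 = Σ v_i α_i r_i = 2·7·2 + 10·4·2 + 10·6·3 + 4·8·1 + 7·9·0 = 320 ≡ 1.
  α_i^2 mod 11 = [5, 5, 3, 9, 4].
  S_2 = Σ v_i α_i^2 r_i = 2·5·2 + 10·5·2 + 10·3·3 + 4·9·1 + 7·4·0 = 246 ≡ 4.
  S = (3, 1, 4) ≠ 0, so r is not a codeword (an error is present).
Step 3: locate the error. For a single error e at position i, S_ℓ = v_i·e·α_i^ℓ, so α_err = S_1/S_0.
  S_0^{−1} = 3^{−1} = 4 (mod 11), so α_err = 1·4 = 4 ≡ 4 = α_2. Error position i = 2.
  Consistency check: S_2/S_1 = 4·1 = 4 ≡ 4 = α_err ✓ (single-error assumption holds).
Step 4: error magnitude e = S_0/v_2 = S_0·∏_{j≠2}(α_2 − α_j) = 3·10 = 30 ≡ 8 (mod 11).
Step 5: correct position 2: c_2 = r_2 − e = 2 − 8 ≡ 5 (mod 11). Hence c = [2, 5, 3, 1, 0].
  Check: interpolating c through the α_i gives m(x) = 9 + 10·x (degree < 2) with m(α_i) = c_i for every i, so c is indeed a codeword.


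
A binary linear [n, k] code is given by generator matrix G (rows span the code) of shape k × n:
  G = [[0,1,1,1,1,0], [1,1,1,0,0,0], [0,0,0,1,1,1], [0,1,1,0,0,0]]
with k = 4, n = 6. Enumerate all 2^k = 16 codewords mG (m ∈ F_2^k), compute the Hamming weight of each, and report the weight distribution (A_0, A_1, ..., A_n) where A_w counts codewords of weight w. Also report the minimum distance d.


Weight distribution: A_0 = 1, A_1 = 2, A_2 = 3, A_3 = 4, A_4 = 3, A_5 = 2, A_6 = 1. Minimum distance d = 1.

Enumerate all 2^4 = 16 messages m ∈ F_2^4.
For each, compute codeword c = mG in F_2^6, then tally its weight.
  m = 0000 → c = 000000, weight = 0.
  m = 1000 → c = 011110, weight = 4.
  m = 0100 → c = 111000, weight = 3.
  m = 1100 → c = 100110, weight = 3.
  m = 0010 → c = 000111, weight = 3.
  m = 1010 → c = 011001, weight = 3.
  m = 0110 → c = 111111, weight = 6.
  m = 1110 → c = 100001, weight = 2.
  m = 0001 → c = 011000, weight = 2.
  m = 1001 → c = 000110, weight = 2.
  m = 0101 → c = 100000, weight = 1.
  m = 1101 → c = 111110, weight = 5.
  m = 0011 → c = 011111, weight = 5.
  m = 1011 → c = 000001, weight = 1.
  m = 0111 → c = 100111, weight = 4.
  m = 1111 → c = 111001, weight = 4.
Tally weights:
  weight 0: 1 codewords.
  weight 1: 2 codewords.
  weight 2: 3 codewords.
  weight 3: 4 codewords.
  weight 4: 3 codewords.
  weight 5: 2 codewords.
  weight 6: 1 codewords.
Minimum distance d = smallest w > 0 with A_w > 0 = 1.
Sanity: Σ A_w = 16 = 2^4 = 16 ✓.


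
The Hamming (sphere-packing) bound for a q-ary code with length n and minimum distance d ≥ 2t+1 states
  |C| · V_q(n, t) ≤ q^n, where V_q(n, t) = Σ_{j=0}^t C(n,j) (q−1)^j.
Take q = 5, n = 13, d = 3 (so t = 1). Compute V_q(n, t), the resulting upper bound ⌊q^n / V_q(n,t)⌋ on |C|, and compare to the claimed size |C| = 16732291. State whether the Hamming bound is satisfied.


V_q(n, t) = 53, q^n = 1220703125, Hamming bound = 23032134, |C| = 16732291 ≤ bound (satisfied).

Step 1: Compute V_q(n, t) = Σ_{j=0}^1 C(n, j) (q−1)^j.
  j = 0: C(13,0)·(4)^0 = 1·1 = 1.
  j = 1: C(13,1)·(4)^1 = 13·4 = 52.
  V_q(n, t) = 1 + 52 = 53.
Step 2: q^n = 5^13 = 1220703125.
Step 3: Hamming bound ⌊q^n / V_q(n,t)⌋ = ⌊1220703125/53⌋ = 23032134.
Step 4: Compare |C| = 16732291 to 23032134: satisfied.
The claimed |C| lies below the Hamming bound.


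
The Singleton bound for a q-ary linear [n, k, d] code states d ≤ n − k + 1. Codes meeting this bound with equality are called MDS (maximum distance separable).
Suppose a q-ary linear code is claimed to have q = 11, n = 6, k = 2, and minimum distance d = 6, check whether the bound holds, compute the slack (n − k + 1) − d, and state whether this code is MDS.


Singleton RHS = n − k + 1 = 5, slack = -1, bound violated (no such code; not MDS).

Singleton bound: d ≤ n − k + 1.
Here n = 6, k = 2, so n − k + 1 = 5.
Given d = 6, check d ≤ 5: NO.
Slack = (n − k + 1) − d = -1.
The slack is negative: d = 6 exceeds n − k + 1 = 5 by 1, so the Singleton bound is violated and no linear [6, 2, 6]_11 code can exist. In particular it is not MDS (MDS requires d = n − k + 1 exactly).
Description: the claimed parameters are [6, 2, 6]_11; such a code would be impossible (violates the Singleton bound).


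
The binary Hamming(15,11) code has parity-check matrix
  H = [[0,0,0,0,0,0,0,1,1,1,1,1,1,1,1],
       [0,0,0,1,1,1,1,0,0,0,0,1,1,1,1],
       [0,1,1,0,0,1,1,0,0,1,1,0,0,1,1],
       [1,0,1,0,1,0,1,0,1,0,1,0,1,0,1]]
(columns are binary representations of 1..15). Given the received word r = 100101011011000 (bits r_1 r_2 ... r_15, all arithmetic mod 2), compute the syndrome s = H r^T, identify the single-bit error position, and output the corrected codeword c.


s = (0, 1, 0, 1)^T, error position = 5, corrected codeword c = 100111011011000

Compute s = H r^T mod 2 one row at a time:
  s_1 = 1 + 1 + 0 + 1 + 1 + 0 + 0 + 0 = 4 ≡ 0 (mod 2).
  s_2 = 1 + 0 + 1 + 0 + 1 + 0 + 0 + 0 = 3 ≡ 1 (mod 2).
  s_3 = 0 + 0 + 1 + 0 + 0 + 1 + 0 + 0 = 2 ≡ 0 (mod 2).
  s_4 = 1 + 0 + 0 + 0 + 1 + 1 + 0 + 0 = 3 ≡ 1 (mod 2).
s = (0, 1, 0, 1)^T — this equals column 5 of H (binary 0101), so error is at position 5.
Correct: flip bit 5 of r = 100101011011000 to get c = 100111011011000.


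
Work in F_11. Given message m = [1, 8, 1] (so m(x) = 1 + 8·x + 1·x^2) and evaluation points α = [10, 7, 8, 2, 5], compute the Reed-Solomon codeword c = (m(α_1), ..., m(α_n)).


c = [5, 7, 8, 10, 0]

Message polynomial: m(x) = 1 + 8·x + 1·x^2 (mod 11).
For each evaluation point α_i, compute m(α_i) mod 11:
  α_1 = 10: Horner steps 1 → 7 → 5, so m(10) = 5.
  α_2 = 7: Horner steps 1 → 4 → 7, so m(7) = 7.
  α_3 = 8: Horner steps 1 → 5 → 8, so m(8) = 8.
  α_4 = 2: Horner steps 1 → 10 → 10, so m(2) = 10.
  α_5 = 5: Horner steps 1 → 2 → 0, so m(5) = 0.
Codeword c = [5, 7, 8, 10, 0] ∈ F_11^5.


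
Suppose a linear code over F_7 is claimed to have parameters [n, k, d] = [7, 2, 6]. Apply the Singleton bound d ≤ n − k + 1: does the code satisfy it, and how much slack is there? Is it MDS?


Singleton RHS = n − k + 1 = 6, slack = 0, bound satisfied, MDS.

Singleton bound: d ≤ n − k + 1.
Here n = 7, k = 2, so n − k + 1 = 6.
Given d = 6, check d ≤ 6: YES.
Slack = (n − k + 1) − d = 0.
The code is MDS (slack = 0).
Description: the claimed parameters are [7, 2, 6]_7; such a code would be MDS (meets Singleton bound).


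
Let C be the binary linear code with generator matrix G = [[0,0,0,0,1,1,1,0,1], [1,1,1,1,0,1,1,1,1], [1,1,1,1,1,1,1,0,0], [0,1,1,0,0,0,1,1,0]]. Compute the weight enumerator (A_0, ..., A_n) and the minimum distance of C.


Weight distribution: A_0 = 1, A_3 = 3, A_4 = 4, A_5 = 4, A_6 = 2, A_7 = 1, A_8 = 1. Minimum distance d = 3.

Enumerate all 2^4 = 16 messages m ∈ F_2^4.
For each, compute codeword c = mG in F_2^9, then tally its weight.
  m = 0000 → c = 000000000, weight = 0.
  m = 1000 → c = 000011101, weight = 4.
  m = 0100 → c = 111101111, weight = 8.
  m = 1100 → c = 111110010, weight = 6.
  m = 0010 → c = 111111100, weight = 7.
  m = 1010 → c = 111100001, weight = 5.
  m = 0110 → c = 000010011, weight = 3.
  m = 1110 → c = 000001110, weight = 3.
  m = 0001 → c = 011000110, weight = 4.
  m = 1001 → c = 011011011, weight = 6.
  m = 0101 → c = 100101001, weight = 4.
  m = 1101 → c = 100110100, weight = 4.
  m = 0011 → c = 100111010, weight = 5.
  m = 1011 → c = 100100111, weight = 5.
  m = 0111 → c = 011010101, weight = 5.
  m = 1111 → c = 011001000, weight = 3.
Tally weights:
  weight 0: 1 codewords.
  weight 3: 3 codewords.
  weight 4: 4 codewords.
  weight 5: 4 codewords.
  weight 6: 2 codewords.
  weight 7: 1 codewords.
  weight 8: 1 codewords.
Minimum distance d = smallest w > 0 with A_w > 0 = 3.
Sanity: Σ A_w = 16 = 2^4 = 16 ✓.


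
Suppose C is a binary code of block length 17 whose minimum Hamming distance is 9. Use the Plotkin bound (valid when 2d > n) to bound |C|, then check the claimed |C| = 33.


Plotkin bound M ≤ 18; given |C| = 33 > bound (violated).

Check applicability: 2d = 18, n = 17.
2d − n = 1 > 0, so Plotkin applies.
Compute d/(2d−n) = 9/1 ≈ 9.0000.
⌊d/(2d−n)⌋ = 9.
Plotkin bound: M ≤ 2·9 = 18.
Given |C| = 33, check: VIOLATED.
This |C| is above the Plotkin bound, so no binary code with n = 17, d = 9 and 33 codewords exists.


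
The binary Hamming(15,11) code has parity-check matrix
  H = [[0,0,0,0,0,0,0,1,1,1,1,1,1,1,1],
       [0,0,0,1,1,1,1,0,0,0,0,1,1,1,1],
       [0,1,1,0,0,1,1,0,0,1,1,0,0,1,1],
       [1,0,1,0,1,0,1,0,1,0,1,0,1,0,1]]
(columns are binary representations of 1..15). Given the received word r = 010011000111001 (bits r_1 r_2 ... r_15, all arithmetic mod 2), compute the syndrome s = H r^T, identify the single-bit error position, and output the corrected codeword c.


s = (0, 0, 1, 1)^T, error position = 3, corrected codeword c = 011011000111001

Compute s = H r^T mod 2 one row at a time:
  s_1 = 0 + 0 + 1 + 1 + 1 + 0 + 0 + 1 = 4 ≡ 0 (mod 2).
  s_2 = 0 + 1 + 1 + 0 + 1 + 0 + 0 + 1 = 4 ≡ 0 (mod 2).
  s_3 = 1 + 0 + 1 + 0 + 1 + 1 + 0 + 1 = 5 ≡ 1 (mod 2).
  s_4 = 0 + 0 + 1 + 0 + 0 + 1 + 0 + 1 = 3 ≡ 1 (mod 2).
s = (0, 0, 1, 1)^T — this equals column 3 of H (binary 0011), so error is at position 3.
Correct: flip bit 3 of r = 010011000111001 to get c = 011011000111001.


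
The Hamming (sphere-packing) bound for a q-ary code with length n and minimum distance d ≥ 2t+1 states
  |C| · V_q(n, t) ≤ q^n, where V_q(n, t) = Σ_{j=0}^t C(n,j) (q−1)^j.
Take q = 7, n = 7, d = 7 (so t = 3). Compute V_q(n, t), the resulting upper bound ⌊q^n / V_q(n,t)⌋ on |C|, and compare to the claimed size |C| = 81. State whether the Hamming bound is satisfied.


V_q(n, t) = 8359, q^n = 823543, Hamming bound = 98, |C| = 81 ≤ bound (satisfied).

Step 1: Compute V_q(n, t) = Σ_{j=0}^3 C(n, j) (q−1)^j.
  j = 0: C(7,0)·(6)^0 = 1·1 = 1.
  j = 1: C(7,1)·(6)^1 = 7·6 = 42.
  j = 2: C(7,2)·(6)^2 = 21·36 = 756.
  j = 3: C(7,3)·(6)^3 = 35·216 = 7560.
  V_q(n, t) = 1 + 42 + 756 + 7560 = 8359.
Step 2: q^n = 7^7 = 823543.
Step 3: Hamming bound ⌊q^n / V_q(n,t)⌋ = ⌊823543/8359⌋ = 98.
Step 4: Compare |C| = 81 to 98: satisfied.
The claimed |C| lies below the Hamming bound.


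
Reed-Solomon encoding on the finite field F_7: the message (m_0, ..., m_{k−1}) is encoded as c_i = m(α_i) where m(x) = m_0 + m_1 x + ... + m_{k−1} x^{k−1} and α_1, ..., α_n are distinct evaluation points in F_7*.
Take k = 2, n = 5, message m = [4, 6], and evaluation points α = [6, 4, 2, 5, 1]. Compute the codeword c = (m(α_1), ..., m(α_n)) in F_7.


c = [5, 0, 2, 6, 3]

Message polynomial: m(x) = 4 + 6·x (mod 7).
For each evaluation point α_i, compute m(α_i) mod 7:
  α_1 = 6: Horner steps 6 → 5, so m(6) = 5.
  α_2 = 4: Horner steps 6 → 0, so m(4) = 0.
  α_3 = 2: Horner steps 6 → 2, so m(2) = 2.
  α_4 = 5: Horner steps 6 → 6, so m(5) = 6.
  α_5 = 1: Horner steps 6 → 3, so m(1) = 3.
Codeword c = [5, 0, 2, 6, 3] ∈ F_7^5.


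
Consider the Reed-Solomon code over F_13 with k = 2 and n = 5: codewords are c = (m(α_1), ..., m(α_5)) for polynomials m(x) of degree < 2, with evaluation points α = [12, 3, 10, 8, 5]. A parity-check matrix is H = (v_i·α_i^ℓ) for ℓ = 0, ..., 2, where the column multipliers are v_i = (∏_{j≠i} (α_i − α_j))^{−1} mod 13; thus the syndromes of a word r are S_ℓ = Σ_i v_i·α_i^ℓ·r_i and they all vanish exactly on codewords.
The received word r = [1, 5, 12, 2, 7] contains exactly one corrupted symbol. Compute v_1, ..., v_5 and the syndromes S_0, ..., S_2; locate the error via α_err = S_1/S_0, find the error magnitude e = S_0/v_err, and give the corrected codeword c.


S = (6, 9, 7), error at position 4, error magnitude e = 5, c = [1, 5, 12, 10, 7].

Step 1: column multipliers v_i = (∏_{j≠i}(α_i − α_j))^{−1} mod 13.
  i = 1 (α = 12): (12−3)(12−10)(12−8)(12−5) = 9·2·4·7 = 504 ≡ 10, so v_1 = 10^{−1} = 4 (mod 13).
  i = 2 (α = 3): (3−12)(3−10)(3−8)(3−5) = (−9)·(−7)·(−5)·(−2) = 630 ≡ 6, so v_2 = 6^{−1} = 11 (mod 13).
  i = 3 (α = 10): (10−12)(10−3)(10−8)(10−5) = (−2)·7·2·5 = −140 ≡ 3, so v_3 = 3^{−1} = 9 (mod 13).
  i = 4 (α = 8): (8−12)(8−3)(8−10)(8−5) = (−4)·5·(−2)·3 = 120 ≡ 3, so v_4 = 3^{−1} = 9 (mod 13).
  i = 5 (α = 5): (5−12)(5−3)(5−10)(5−8) = (−7)·2·(−5)·(−3) = −210 ≡ 11, so v_5 = 11^{−1} = 6 (mod 13).
  v = [4, 11, 9, 9, 6].
Step 2: syndromes of r = [1, 5, 12, 2, 7] (all sums mod 13).
  S_0 = Σ v_i r_i = 4·1 + 11·5 + 9·12 + 9·2 + 6·7 = 227 ≡ 6.
  S_1 = Σ v_i α_i r_i = 4·12·1 + 11·3·5 + 9·10·12 + 9·8·2 + 6·5·7 = 1647 ≡ 9.
  α_i^2 mod 13 = [1, 9, 9, 12, 12].
  S_2 = Σ v_i α_i^2 r_i = 4·1·1 + 11·9·5 + 9·9·12 + 9·12·2 + 6·12·7 = 2191 ≡ 7.
  S = (6, 9, 7) ≠ 0, so r is not a codeword (an error is present).
Step 3: locate the error. For a single error e at position i, S_ℓ = v_i·e·α_i^ℓ, so α_err = S_1/S_0.
  S_0^{−1} = 6^{−1} = 11 (mod 13), so α_err = 9·11 = 99 ≡ 8 = α_4. Error position i = 4.
  Consistency check: S_2/S_1 = 7·3 = 21 ≡ 8 = α_err ✓ (single-error assumption holds).
Step 4: error magnitude e = S_0/v_4 = S_0·∏_{j≠4}(α_4 − α_j) = 6·3 = 18 ≡ 5 (mod 13).
Step 5: correct position 4: c_4 = r_4 − e = 2 − 5 ≡ 10 (mod 13). Hence c = [1, 5, 12, 10, 7].
  Check: interpolating c through the α_i gives m(x) = 2 + 1·x (degree < 2) with m(α_i) = c_i for every i, so c is indeed a codeword.


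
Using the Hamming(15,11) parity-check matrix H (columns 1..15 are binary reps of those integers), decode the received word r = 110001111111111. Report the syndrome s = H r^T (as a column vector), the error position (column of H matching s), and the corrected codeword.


s = (0, 0, 1, 0)^T, error position = 2, corrected codeword c = 100001111111111

Compute s = H r^T mod 2 one row at a time:
  s_1 = 1 + 1 + 1 + 1 + 1 + 1 + 1 + 1 = 8 ≡ 0 (mod 2).
  s_2 = 0 + 0 + 1 + 1 + 1 + 1 + 1 + 1 = 6 ≡ 0 (mod 2).
  s_3 = 1 + 0 + 1 + 1 + 1 + 1 + 1 + 1 = 7 ≡ 1 (mod 2).
  s_4 = 1 + 0 + 0 + 1 + 1 + 1 + 1 + 1 = 6 ≡ 0 (mod 2).
s = (0, 0, 1, 0)^T — this equals column 2 of H (binary 0010), so error is at position 2.
Correct: flip bit 2 of r = 110001111111111 to get c = 100001111111111.


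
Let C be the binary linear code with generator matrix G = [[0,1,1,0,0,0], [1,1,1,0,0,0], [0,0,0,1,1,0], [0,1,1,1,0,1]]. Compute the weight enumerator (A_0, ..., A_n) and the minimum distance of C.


Weight distribution: A_0 = 1, A_1 = 1, A_2 = 4, A_3 = 4, A_4 = 3, A_5 = 3. Minimum distance d = 1.

Enumerate all 2^4 = 16 messages m ∈ F_2^4.
For each, compute codeword c = mG in F_2^6, then tally its weight.
  m = 0000 → c = 000000, weight = 0.
  m = 1000 → c = 011000, weight = 2.
  m = 0100 → c = 111000, weight = 3.
  m = 1100 → c = 100000, weight = 1.
  m = 0010 → c = 000110, weight = 2.
  m = 1010 → c = 011110, weight = 4.
  m = 0110 → c = 111110, weight = 5.
  m = 1110 → c = 100110, weight = 3.
  m = 0001 → c = 011101, weight = 4.
  m = 1001 → c = 000101, weight = 2.
  m = 0101 → c = 100101, weight = 3.
  m = 1101 → c = 111101, weight = 5.
  m = 0011 → c = 011011, weight = 4.
  m = 1011 → c = 000011, weight = 2.
  m = 0111 → c = 100011, weight = 3.
  m = 1111 → c = 111011, weight = 5.
Tally weights:
  weight 0: 1 codewords.
  weight 1: 1 codewords.
  weight 2: 4 codewords.
  weight 3: 4 codewords.
  weight 4: 3 codewords.
  weight 5: 3 codewords.
Minimum distance d = smallest w > 0 with A_w > 0 = 1.
Sanity: Σ A_w = 16 = 2^4 = 16 ✓.


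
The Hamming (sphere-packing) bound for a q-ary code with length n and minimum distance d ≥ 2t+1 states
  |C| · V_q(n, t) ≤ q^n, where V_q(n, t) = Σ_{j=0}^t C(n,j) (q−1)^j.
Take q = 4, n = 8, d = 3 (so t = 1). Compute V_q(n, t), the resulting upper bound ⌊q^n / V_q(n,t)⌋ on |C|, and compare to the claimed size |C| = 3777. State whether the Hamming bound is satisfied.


V_q(n, t) = 25, q^n = 65536, Hamming bound = 2621, |C| = 3777 > bound (violated).

Step 1: Compute V_q(n, t) = Σ_{j=0}^1 C(n, j) (q−1)^j.
  j = 0: C(8,0)·(3)^0 = 1·1 = 1.
  j = 1: C(8,1)·(3)^1 = 8·3 = 24.
  V_q(n, t) = 1 + 24 = 25.
Step 2: q^n = 4^8 = 65536.
Step 3: Hamming bound ⌊q^n / V_q(n,t)⌋ = ⌊65536/25⌋ = 2621.
Step 4: Compare |C| = 3777 to 2621: violated.
The claimed |C| lies above the Hamming bound, so no 4-ary code of length 8 with d ≥ 3 can have 3777 codewords.


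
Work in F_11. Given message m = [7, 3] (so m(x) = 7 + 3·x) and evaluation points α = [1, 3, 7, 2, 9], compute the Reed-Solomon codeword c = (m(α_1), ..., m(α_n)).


c = [10, 5, 6, 2, 1]

Message polynomial: m(x) = 7 + 3·x (mod 11).
For each evaluation point α_i, compute m(α_i) mod 11:
  α_1 = 1: Horner steps 3 → 10, so m(1) = 10.
  α_2 = 3: Horner steps 3 → 5, so m(3) = 5.
  α_3 = 7: Horner steps 3 → 6, so m(7) = 6.
  α_4 = 2: Horner steps 3 → 2, so m(2) = 2.
  α_5 = 9: Horner steps 3 → 1, so m(9) = 1.
Codeword c = [10, 5, 6, 2, 1] ∈ F_11^5.


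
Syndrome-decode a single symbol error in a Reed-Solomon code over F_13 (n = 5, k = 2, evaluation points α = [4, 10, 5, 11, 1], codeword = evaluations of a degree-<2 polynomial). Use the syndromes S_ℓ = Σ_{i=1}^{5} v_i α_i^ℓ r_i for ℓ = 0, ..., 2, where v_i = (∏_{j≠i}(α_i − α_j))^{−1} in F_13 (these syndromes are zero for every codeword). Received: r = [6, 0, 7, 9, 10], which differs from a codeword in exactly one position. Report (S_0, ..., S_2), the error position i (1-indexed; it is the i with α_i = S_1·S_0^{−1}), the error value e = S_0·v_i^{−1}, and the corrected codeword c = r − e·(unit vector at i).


S = (2, 8, 6), error at position 1, error magnitude e = 8, c = [11, 0, 7, 9, 10].

Step 1: column multipliers v_i = (∏_{j≠i}(α_i − α_j))^{−1} mod 13.
  i = 1 (α = 4): (4−10)(4−5)(4−11)(4−1) = (−6)·(−1)·(−7)·3 = −126 ≡ 4, so v_1 = 4^{−1} = 10 (mod 13).
  i = 2 (α = 10): (10−4)(10−5)(10−11)(10−1) = 6·5·(−1)·9 = −270 ≡ 3, so v_2 = 3^{−1} = 9 (mod 13).
  i = 3 (α = 5): (5−4)(5−10)(5−11)(5−1) = 1·(−5)·(−6)·4 = 120 ≡ 3, so v_3 = 3^{−1} = 9 (mod 13).
  i = 4 (α = 11): (11−4)(11−10)(11−5)(11−1) = 7·1·6·10 = 420 ≡ 4, so v_4 = 4^{−1} = 10 (mod 13).
  i = 5 (α = 1): (1−4)(1−10)(1−5)(1−11) = (−3)·(−9)·(−4)·(−10) = 1080 ≡ 1, so v_5 = 1^{−1} = 1 (mod 13).
  v = [10, 9, 9, 10, 1].
Step 2: syndromes of r = [6, 0, 7, 9, 10] (all sums mod 13).
  S_0 = Σ v_i r_i = 10·6 + 9·0 + 9·7 + 10·9 + 1·10 = 223 ≡ 2.
  S_1 = Σ v_i α_i r_i = 10·4·6 + 9·10·0 + 9·5·7 + 10·11·9 + 1·1·10 = 1555 ≡ 8.
  α_i^2 mod 13 = [3, 9, 12, 4, 1].
  S_2 = Σ v_i α_i^2 r_i = 10·3·6 + 9·9·0 + 9·12·7 + 10·4·9 + 1·1·10 = 1306 ≡ 6.
  S = (2, 8, 6) ≠ 0, so r is not a codeword (an error is present).
Step 3: locate the error. For a single error e at position i, S_ℓ = v_i·e·α_i^ℓ, so α_err = S_1/S_0.
  S_0^{−1} = 2^{−1} = 7 (mod 13), so α_err = 8·7 = 56 ≡ 4 = α_1. Error position i = 1.
  Consistency check: S_2/S_1 = 6·5 = 30 ≡ 4 = α_err ✓ (single-error assumption holds).
Step 4: error magnitude e = S_0/v_1 = S_0·∏_{j≠1}(α_1 − α_j) = 2·4 = 8 ≡ 8 (mod 13).
Step 5: correct position 1: c_1 = r_1 − e = 6 − 8 ≡ 11 (mod 13). Hence c = [11, 0, 7, 9, 10].
  Check: interpolating c through the α_i gives m(x) = 1 + 9·x (degree < 2) with m(α_i) = c_i for every i, so c is indeed a codeword.


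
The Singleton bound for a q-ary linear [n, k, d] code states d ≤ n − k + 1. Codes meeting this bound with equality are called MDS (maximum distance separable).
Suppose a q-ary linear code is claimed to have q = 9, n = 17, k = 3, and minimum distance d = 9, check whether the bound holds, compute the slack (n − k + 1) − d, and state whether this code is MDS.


Singleton RHS = n − k + 1 = 15, slack = 6, bound satisfied, not MDS.

Singleton bound: d ≤ n − k + 1.
Here n = 17, k = 3, so n − k + 1 = 15.
Given d = 9, check d ≤ 15: YES.
Slack = (n − k + 1) − d = 6.
The code is NOT MDS (slack = 6 > 0).
Description: the claimed parameters are [17, 3, 9]_9; such a code would be non-MDS.


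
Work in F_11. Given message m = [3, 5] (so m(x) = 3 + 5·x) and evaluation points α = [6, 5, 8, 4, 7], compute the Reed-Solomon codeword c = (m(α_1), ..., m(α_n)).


c = [0, 6, 10, 1, 5]

Message polynomial: m(x) = 3 + 5·x (mod 11).
For each evaluation point α_i, compute m(α_i) mod 11:
  α_1 = 6: Horner steps 5 → 0, so m(6) = 0.
  α_2 = 5: Horner steps 5 → 6, so m(5) = 6.
  α_3 = 8: Horner steps 5 → 10, so m(8) = 10.
  α_4 = 4: Horner steps 5 → 1, so m(4) = 1.
  α_5 = 7: Horner steps 5 → 5, so m(7) = 5.
Codeword c = [0, 6, 10, 1, 5] ∈ F_11^5.


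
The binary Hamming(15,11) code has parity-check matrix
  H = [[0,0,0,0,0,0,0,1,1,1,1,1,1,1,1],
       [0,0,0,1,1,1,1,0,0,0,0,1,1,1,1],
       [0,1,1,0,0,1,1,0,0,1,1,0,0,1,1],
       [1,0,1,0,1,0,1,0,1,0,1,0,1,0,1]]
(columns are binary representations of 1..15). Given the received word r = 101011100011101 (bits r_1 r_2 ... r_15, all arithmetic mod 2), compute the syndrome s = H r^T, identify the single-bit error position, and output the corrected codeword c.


s = (0, 0, 1, 1)^T, error position = 3, corrected codeword c = 100011100011101

Compute s = H r^T mod 2 one row at a time:
  s_1 = 0 + 0 + 0 + 1 + 1 + 1 + 0 + 1 = 4 ≡ 0 (mod 2).
  s_2 = 0 + 1 + 1 + 1 + 1 + 1 + 0 + 1 = 6 ≡ 0 (mod 2).
  s_3 = 0 + 1 + 1 + 1 + 0 + 1 + 0 + 1 = 5 ≡ 1 (mod 2).
  s_4 = 1 + 1 + 1 + 1 + 0 + 1 + 1 + 1 = 7 ≡ 1 (mod 2).
s = (0, 0, 1, 1)^T — this equals column 3 of H (binary 0011), so error is at position 3.
Correct: flip bit 3 of r = 101011100011101 to get c = 100011100011101.


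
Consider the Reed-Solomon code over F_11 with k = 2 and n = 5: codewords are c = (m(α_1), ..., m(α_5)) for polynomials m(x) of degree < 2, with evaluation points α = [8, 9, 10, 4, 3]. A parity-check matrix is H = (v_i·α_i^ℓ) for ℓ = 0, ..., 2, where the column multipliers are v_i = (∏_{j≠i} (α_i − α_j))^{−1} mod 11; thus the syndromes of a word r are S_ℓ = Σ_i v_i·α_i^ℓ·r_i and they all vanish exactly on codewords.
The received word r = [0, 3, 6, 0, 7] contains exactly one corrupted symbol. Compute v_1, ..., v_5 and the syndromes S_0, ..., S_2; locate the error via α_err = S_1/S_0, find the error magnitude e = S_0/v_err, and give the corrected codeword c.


S = (1, 4, 5), error at position 4, error magnitude e = 1, c = [0, 3, 6, 10, 7].

Step 1: column multipliers v_i = (∏_{j≠i}(α_i − α_j))^{−1} mod 11.
  i = 1 (α = 8): (8−9)(8−10)(8−4)(8−3) = (−1)·(−2)·4·5 = 40 ≡ 7, so v_1 = 7^{−1} = 8 (mod 11).
  i = 2 (α = 9): (9−8)(9−10)(9−4)(9−3) = 1·(−1)·5·6 = −30 ≡ 3, so v_2 = 3^{−1} = 4 (mod 11).
  i = 3 (α = 10): (10−8)(10−9)(10−4)(10−3) = 2·1·6·7 = 84 ≡ 7, so v_3 = 7^{−1} = 8 (mod 11).
  i = 4 (α = 4): (4−8)(4−9)(4−10)(4−3) = (−4)·(−5)·(−6)·1 = −120 ≡ 1, so v_4 = 1^{−1} = 1 (mod 11).
  i = 5 (α = 3): (3−8)(3−9)(3−10)(3−4) = (−5)·(−6)·(−7)·(−1) = 210 ≡ 1, so v_5 = 1^{−1} = 1 (mod 11).
  v = [8, 4, 8, 1, 1].
Step 2: syndromes of r = [0, 3, 6, 0, 7] (all sums mod 11).
  S_0 = Σ v_i r_i = 8·0 + 4·3 + 8·6 + 1·0 + 1·7 = 67 ≡ 1.
  S_1 = Σ v_i α_i r_i = 8·8·0 + 4·9·3 + 8·10·6 + 1·4·0 + 1·3·7 = 609 ≡ 4.
  α_i^2 mod 11 = [9, 4, 1, 5, 9].
  S_2 = Σ v_i α_i^2 r_i = 8·9·0 + 4·4·3 + 8·1·6 + 1·5·0 + 1·9·7 = 159 ≡ 5.
  S = (1, 4, 5) ≠ 0, so r is not a codeword (an error is present).
Step 3: locate the error. For a single error e at position i, S_ℓ = v_i·e·α_i^ℓ, so α_err = S_1/S_0.
  S_0^{−1} = 1^{−1} = 1 (mod 11), so α_err = 4·1 = 4 ≡ 4 = α_4. Error position i = 4.
  Consistency check: S_2/S_1 = 5·3 = 15 ≡ 4 = α_err ✓ (single-error assumption holds).
Step 4: error magnitude e = S_0/v_4 = S_0·∏_{j≠4}(α_4 − α_j) = 1·1 = 1 ≡ 1 (mod 11).
Step 5: correct position 4: c_4 = r_4 − e = 0 − 1 ≡ 10 (mod 11). Hence c = [0, 3, 6, 10, 7].
  Check: interpolating c through the α_i gives m(x) = 9 + 3·x (degree < 2) with m(α_i) = c_i for every i, so c is indeed a codeword.


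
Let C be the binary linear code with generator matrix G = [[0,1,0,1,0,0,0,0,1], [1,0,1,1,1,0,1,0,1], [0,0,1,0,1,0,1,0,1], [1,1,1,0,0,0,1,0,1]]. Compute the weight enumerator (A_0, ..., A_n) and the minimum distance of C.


Weight distribution: A_0 = 1, A_2 = 3, A_3 = 4, A_4 = 3, A_5 = 4, A_6 = 1. Minimum distance d = 2.

Enumerate all 2^4 = 16 messages m ∈ F_2^4.
For each, compute codeword c = mG in F_2^9, then tally its weight.
  m = 0000 → c = 000000000, weight = 0.
  m = 1000 → c = 010100001, weight = 3.
  m = 0100 → c = 101110101, weight = 6.
  m = 1100 → c = 111010100, weight = 5.
  m = 0010 → c = 001010101, weight = 4.
  m = 1010 → c = 011110100, weight = 5.
  m = 0110 → c = 100100000, weight = 2.
  m = 1110 → c = 110000001, weight = 3.
  m = 0001 → c = 111000101, weight = 5.
  m = 1001 → c = 101100100, weight = 4.
  m = 0101 → c = 010110000, weight = 3.
  m = 1101 → c = 000010001, weight = 2.
  m = 0011 → c = 110010000, weight = 3.
  m = 1011 → c = 100110001, weight = 4.
  m = 0111 → c = 011100101, weight = 5.
  m = 1111 → c = 001000100, weight = 2.
Tally weights:
  weight 0: 1 codewords.
  weight 2: 3 codewords.
  weight 3: 4 codewords.
  weight 4: 3 codewords.
  weight 5: 4 codewords.
  weight 6: 1 codewords.
Minimum distance d = smallest w > 0 with A_w > 0 = 2.
Sanity: Σ A_w = 16 = 2^4 = 16 ✓.


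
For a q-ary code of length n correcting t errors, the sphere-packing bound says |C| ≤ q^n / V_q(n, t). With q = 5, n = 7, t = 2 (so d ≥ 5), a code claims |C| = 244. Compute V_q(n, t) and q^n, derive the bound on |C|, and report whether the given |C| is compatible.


V_q(n, t) = 365, q^n = 78125, Hamming bound = 214, |C| = 244 > bound (violated).

Step 1: Compute V_q(n, t) = Σ_{j=0}^2 C(n, j) (q−1)^j.
  j = 0: C(7,0)·(4)^0 = 1·1 = 1.
  j = 1: C(7,1)·(4)^1 = 7·4 = 28.
  j = 2: C(7,2)·(4)^2 = 21·16 = 336.
  V_q(n, t) = 1 + 28 + 336 = 365.
Step 2: q^n = 5^7 = 78125.
Step 3: Hamming bound ⌊q^n / V_q(n,t)⌋ = ⌊78125/365⌋ = 214.
Step 4: Compare |C| = 244 to 214: violated.
The claimed |C| lies above the Hamming bound, so no 5-ary code of length 7 with d ≥ 5 can have 244 codewords.


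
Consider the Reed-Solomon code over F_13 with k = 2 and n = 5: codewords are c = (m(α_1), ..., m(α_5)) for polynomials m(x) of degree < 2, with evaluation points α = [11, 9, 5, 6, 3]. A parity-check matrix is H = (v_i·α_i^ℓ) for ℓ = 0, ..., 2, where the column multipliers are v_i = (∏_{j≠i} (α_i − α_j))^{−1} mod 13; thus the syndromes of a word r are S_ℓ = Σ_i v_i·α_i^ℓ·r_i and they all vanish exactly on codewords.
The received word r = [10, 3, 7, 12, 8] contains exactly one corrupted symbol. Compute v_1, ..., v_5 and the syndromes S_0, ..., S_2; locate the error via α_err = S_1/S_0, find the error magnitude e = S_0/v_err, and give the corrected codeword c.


S = (11, 3, 2), error at position 3, error magnitude e = 5, c = [10, 3, 2, 12, 8].

Step 1: column multipliers v_i = (∏_{j≠i}(α_i − α_j))^{−1} mod 13.
  i = 1 (α = 11): (11−9)(11−5)(11−6)(11−3) = 2·6·5·8 = 480 ≡ 12, so v_1 = 12^{−1} = 12 (mod 13).
  i = 2 (α = 9): (9−11)(9−5)(9−6)(9−3) = (−2)·4·3·6 = −144 ≡ 12, so v_2 = 12^{−1} = 12 (mod 13).
  i = 3 (α = 5): (5−11)(5−9)(5−6)(5−3) = (−6)·(−4)·(−1)·2 = −48 ≡ 4, so v_3 = 4^{−1} = 10 (mod 13).
  i = 4 (α = 6): (6−11)(6−9)(6−5)(6−3) = (−5)·(−3)·1·3 = 45 ≡ 6, so v_4 = 6^{−1} = 11 (mod 13).
  i = 5 (α = 3): (3−11)(3−9)(3−5)(3−6) = (−8)·(−6)·(−2)·(−3) = 288 ≡ 2, so v_5 = 2^{−1} = 7 (mod 13).
  v = [12, 12, 10, 11, 7].
Step 2: syndromes of r = [10, 3, 7, 12, 8] (all sums mod 13).
  S_0 = Σ v_i r_i = 12·10 + 12·3 + 10·7 + 11·12 + 7·8 = 414 ≡ 11.
  S_1 = Σ v_i α_i r_i = 12·11·10 + 12·9·3 + 10·5·7 + 11·6·12 + 7·3·8 = 2954 ≡ 3.
  α_i^2 mod 13 = [4, 3, 12, 10, 9].
  S_2 = Σ v_i α_i^2 r_i = 12·4·10 + 12·3·3 + 10·12·7 + 11·10·12 + 7·9·8 = 3252 ≡ 2.
  S = (11, 3, 2) ≠ 0, so r is not a codeword (an error is present).
Step 3: locate the error. For a single error e at position i, S_ℓ = v_i·e·α_i^ℓ, so α_err = S_1/S_0.
  S_0^{−1} = 11^{−1} = 6 (mod 13), so α_err = 3·6 = 18 ≡ 5 = α_3. Error position i = 3.
  Consistency check: S_2/S_1 = 2·9 = 18 ≡ 5 = α_err ✓ (single-error assumption holds).
Step 4: error magnitude e = S_0/v_3 = S_0·∏_{j≠3}(α_3 − α_j) = 11·4 = 44 ≡ 5 (mod 13).
Step 5: correct position 3: c_3 = r_3 − e = 7 − 5 ≡ 2 (mod 13). Hence c = [10, 3, 2, 12, 8].
  Check: interpolating c through the α_i gives m(x) = 4 + 10·x (degree < 2) with m(α_i) = c_i for every i, so c is indeed a codeword.


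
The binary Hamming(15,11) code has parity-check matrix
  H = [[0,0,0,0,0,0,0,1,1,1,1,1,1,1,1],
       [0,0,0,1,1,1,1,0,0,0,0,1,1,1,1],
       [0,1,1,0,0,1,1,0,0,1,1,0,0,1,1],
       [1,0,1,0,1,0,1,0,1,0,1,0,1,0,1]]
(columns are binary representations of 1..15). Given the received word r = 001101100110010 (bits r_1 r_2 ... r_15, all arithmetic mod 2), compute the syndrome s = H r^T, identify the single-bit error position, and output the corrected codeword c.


s = (1, 0, 0, 1)^T, error position = 9, corrected codeword c = 001101101110010

Compute s = H r^T mod 2 one row at a time:
  s_1 = 0 + 0 + 1 + 1 + 0 + 0 + 1 + 0 = 3 ≡ 1 (mod 2).
  s_2 = 1 + 0 + 1 + 1 + 0 + 0 + 1 + 0 = 4 ≡ 0 (mod 2).
  s_3 = 0 + 1 + 1 + 1 + 1 + 1 + 1 + 0 = 6 ≡ 0 (mod 2).
  s_4 = 0 + 1 + 0 + 1 + 0 + 1 + 0 + 0 = 3 ≡ 1 (mod 2).
s = (1, 0, 0, 1)^T — this equals column 9 of H (binary 1001), so error is at position 9.
Correct: flip bit 9 of r = 001101100110010 to get c = 001101101110010.


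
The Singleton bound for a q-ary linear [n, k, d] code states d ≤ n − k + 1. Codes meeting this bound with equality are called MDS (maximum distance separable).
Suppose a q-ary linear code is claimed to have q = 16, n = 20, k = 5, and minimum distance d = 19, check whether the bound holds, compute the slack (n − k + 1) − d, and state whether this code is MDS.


Singleton RHS = n − k + 1 = 16, slack = -3, bound violated (no such code; not MDS).

Singleton bound: d ≤ n − k + 1.
Here n = 20, k = 5, so n − k + 1 = 16.
Given d = 19, check d ≤ 16: NO.
Slack = (n − k + 1) − d = -3.
The slack is negative: d = 19 exceeds n − k + 1 = 16 by 3, so the Singleton bound is violated and no linear [20, 5, 19]_16 code can exist. In particular it is not MDS (MDS requires d = n − k + 1 exactly).
Description: the claimed parameters are [20, 5, 19]_16; such a code would be impossible (violates the Singleton bound).
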